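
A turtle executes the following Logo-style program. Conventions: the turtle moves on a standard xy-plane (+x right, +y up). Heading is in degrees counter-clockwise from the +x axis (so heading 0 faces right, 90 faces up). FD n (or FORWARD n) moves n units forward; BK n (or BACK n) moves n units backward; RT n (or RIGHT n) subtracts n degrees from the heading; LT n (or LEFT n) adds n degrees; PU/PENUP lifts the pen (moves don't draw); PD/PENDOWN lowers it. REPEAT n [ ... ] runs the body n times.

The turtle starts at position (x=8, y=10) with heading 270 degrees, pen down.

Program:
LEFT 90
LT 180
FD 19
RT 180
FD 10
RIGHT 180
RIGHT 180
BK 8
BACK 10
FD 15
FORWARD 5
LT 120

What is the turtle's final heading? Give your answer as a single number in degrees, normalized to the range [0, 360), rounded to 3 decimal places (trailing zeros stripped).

Executing turtle program step by step:
Start: pos=(8,10), heading=270, pen down
LT 90: heading 270 -> 0
LT 180: heading 0 -> 180
FD 19: (8,10) -> (-11,10) [heading=180, draw]
RT 180: heading 180 -> 0
FD 10: (-11,10) -> (-1,10) [heading=0, draw]
RT 180: heading 0 -> 180
RT 180: heading 180 -> 0
BK 8: (-1,10) -> (-9,10) [heading=0, draw]
BK 10: (-9,10) -> (-19,10) [heading=0, draw]
FD 15: (-19,10) -> (-4,10) [heading=0, draw]
FD 5: (-4,10) -> (1,10) [heading=0, draw]
LT 120: heading 0 -> 120
Final: pos=(1,10), heading=120, 6 segment(s) drawn

Answer: 120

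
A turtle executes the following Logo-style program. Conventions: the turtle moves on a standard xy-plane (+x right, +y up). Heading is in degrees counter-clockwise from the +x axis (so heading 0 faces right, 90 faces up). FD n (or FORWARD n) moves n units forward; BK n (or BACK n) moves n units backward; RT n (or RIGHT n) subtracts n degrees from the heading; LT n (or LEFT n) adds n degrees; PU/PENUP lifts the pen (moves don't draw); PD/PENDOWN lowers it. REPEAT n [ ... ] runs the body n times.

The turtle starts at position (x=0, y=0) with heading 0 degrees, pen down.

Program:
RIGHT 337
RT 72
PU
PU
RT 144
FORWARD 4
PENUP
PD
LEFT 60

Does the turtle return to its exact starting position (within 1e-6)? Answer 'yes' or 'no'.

Executing turtle program step by step:
Start: pos=(0,0), heading=0, pen down
RT 337: heading 0 -> 23
RT 72: heading 23 -> 311
PU: pen up
PU: pen up
RT 144: heading 311 -> 167
FD 4: (0,0) -> (-3.897,0.9) [heading=167, move]
PU: pen up
PD: pen down
LT 60: heading 167 -> 227
Final: pos=(-3.897,0.9), heading=227, 0 segment(s) drawn

Start position: (0, 0)
Final position: (-3.897, 0.9)
Distance = 4; >= 1e-6 -> NOT closed

Answer: no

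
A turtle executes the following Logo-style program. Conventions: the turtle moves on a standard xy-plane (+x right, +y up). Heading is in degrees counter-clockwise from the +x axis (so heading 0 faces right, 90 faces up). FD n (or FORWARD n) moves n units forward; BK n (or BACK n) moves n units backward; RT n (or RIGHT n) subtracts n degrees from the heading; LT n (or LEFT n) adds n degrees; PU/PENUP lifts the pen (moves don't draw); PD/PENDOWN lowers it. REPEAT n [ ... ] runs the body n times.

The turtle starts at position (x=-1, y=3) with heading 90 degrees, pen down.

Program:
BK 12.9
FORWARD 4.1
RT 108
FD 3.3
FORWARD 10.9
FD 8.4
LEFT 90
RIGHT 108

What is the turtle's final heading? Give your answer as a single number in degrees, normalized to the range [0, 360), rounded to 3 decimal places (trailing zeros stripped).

Executing turtle program step by step:
Start: pos=(-1,3), heading=90, pen down
BK 12.9: (-1,3) -> (-1,-9.9) [heading=90, draw]
FD 4.1: (-1,-9.9) -> (-1,-5.8) [heading=90, draw]
RT 108: heading 90 -> 342
FD 3.3: (-1,-5.8) -> (2.138,-6.82) [heading=342, draw]
FD 10.9: (2.138,-6.82) -> (12.505,-10.188) [heading=342, draw]
FD 8.4: (12.505,-10.188) -> (20.494,-12.784) [heading=342, draw]
LT 90: heading 342 -> 72
RT 108: heading 72 -> 324
Final: pos=(20.494,-12.784), heading=324, 5 segment(s) drawn

Answer: 324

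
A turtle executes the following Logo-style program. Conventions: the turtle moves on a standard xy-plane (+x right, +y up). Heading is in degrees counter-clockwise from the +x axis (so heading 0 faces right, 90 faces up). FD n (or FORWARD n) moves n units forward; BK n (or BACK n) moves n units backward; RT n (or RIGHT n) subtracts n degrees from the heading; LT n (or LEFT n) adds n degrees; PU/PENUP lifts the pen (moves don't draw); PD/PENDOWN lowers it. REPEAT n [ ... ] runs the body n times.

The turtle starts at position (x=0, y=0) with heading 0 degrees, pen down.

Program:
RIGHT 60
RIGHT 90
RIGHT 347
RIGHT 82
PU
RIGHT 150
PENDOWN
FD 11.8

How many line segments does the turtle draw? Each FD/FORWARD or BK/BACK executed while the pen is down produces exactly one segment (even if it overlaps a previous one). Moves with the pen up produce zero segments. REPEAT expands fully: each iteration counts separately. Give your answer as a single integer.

Executing turtle program step by step:
Start: pos=(0,0), heading=0, pen down
RT 60: heading 0 -> 300
RT 90: heading 300 -> 210
RT 347: heading 210 -> 223
RT 82: heading 223 -> 141
PU: pen up
RT 150: heading 141 -> 351
PD: pen down
FD 11.8: (0,0) -> (11.655,-1.846) [heading=351, draw]
Final: pos=(11.655,-1.846), heading=351, 1 segment(s) drawn
Segments drawn: 1

Answer: 1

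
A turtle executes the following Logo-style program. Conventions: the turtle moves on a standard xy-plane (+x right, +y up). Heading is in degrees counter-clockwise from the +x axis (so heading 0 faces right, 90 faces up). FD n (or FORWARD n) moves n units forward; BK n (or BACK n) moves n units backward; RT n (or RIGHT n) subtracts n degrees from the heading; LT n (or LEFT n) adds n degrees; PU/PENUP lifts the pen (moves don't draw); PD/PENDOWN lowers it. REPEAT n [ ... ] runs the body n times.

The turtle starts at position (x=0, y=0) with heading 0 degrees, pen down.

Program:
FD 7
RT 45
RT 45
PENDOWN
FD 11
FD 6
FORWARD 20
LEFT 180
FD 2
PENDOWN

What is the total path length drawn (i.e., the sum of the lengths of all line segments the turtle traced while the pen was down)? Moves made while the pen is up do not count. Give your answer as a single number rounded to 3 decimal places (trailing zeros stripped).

Executing turtle program step by step:
Start: pos=(0,0), heading=0, pen down
FD 7: (0,0) -> (7,0) [heading=0, draw]
RT 45: heading 0 -> 315
RT 45: heading 315 -> 270
PD: pen down
FD 11: (7,0) -> (7,-11) [heading=270, draw]
FD 6: (7,-11) -> (7,-17) [heading=270, draw]
FD 20: (7,-17) -> (7,-37) [heading=270, draw]
LT 180: heading 270 -> 90
FD 2: (7,-37) -> (7,-35) [heading=90, draw]
PD: pen down
Final: pos=(7,-35), heading=90, 5 segment(s) drawn

Segment lengths:
  seg 1: (0,0) -> (7,0), length = 7
  seg 2: (7,0) -> (7,-11), length = 11
  seg 3: (7,-11) -> (7,-17), length = 6
  seg 4: (7,-17) -> (7,-37), length = 20
  seg 5: (7,-37) -> (7,-35), length = 2
Total = 46

Answer: 46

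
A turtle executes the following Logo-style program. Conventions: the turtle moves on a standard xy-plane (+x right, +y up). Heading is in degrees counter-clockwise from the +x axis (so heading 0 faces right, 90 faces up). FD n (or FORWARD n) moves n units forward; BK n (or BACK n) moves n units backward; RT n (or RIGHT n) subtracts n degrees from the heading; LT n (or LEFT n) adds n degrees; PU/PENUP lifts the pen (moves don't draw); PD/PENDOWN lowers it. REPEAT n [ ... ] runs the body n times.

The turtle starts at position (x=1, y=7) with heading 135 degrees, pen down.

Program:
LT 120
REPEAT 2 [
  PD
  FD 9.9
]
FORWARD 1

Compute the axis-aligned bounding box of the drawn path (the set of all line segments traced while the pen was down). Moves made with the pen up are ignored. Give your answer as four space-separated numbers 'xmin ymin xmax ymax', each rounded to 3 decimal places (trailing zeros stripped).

Executing turtle program step by step:
Start: pos=(1,7), heading=135, pen down
LT 120: heading 135 -> 255
REPEAT 2 [
  -- iteration 1/2 --
  PD: pen down
  FD 9.9: (1,7) -> (-1.562,-2.563) [heading=255, draw]
  -- iteration 2/2 --
  PD: pen down
  FD 9.9: (-1.562,-2.563) -> (-4.125,-12.125) [heading=255, draw]
]
FD 1: (-4.125,-12.125) -> (-4.383,-13.091) [heading=255, draw]
Final: pos=(-4.383,-13.091), heading=255, 3 segment(s) drawn

Segment endpoints: x in {-4.383, -4.125, -1.562, 1}, y in {-13.091, -12.125, -2.563, 7}
xmin=-4.383, ymin=-13.091, xmax=1, ymax=7

Answer: -4.383 -13.091 1 7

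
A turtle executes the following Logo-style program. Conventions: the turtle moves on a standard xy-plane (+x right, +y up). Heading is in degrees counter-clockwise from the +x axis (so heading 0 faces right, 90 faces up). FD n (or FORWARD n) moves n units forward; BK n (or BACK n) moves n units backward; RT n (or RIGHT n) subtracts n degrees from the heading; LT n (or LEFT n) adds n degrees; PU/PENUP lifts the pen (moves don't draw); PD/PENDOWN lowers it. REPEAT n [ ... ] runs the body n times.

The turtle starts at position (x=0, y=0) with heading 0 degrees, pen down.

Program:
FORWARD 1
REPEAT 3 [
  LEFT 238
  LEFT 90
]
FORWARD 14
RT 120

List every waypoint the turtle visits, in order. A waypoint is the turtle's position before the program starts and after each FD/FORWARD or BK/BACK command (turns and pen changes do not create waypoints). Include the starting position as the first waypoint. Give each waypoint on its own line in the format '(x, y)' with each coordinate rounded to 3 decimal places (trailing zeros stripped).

Executing turtle program step by step:
Start: pos=(0,0), heading=0, pen down
FD 1: (0,0) -> (1,0) [heading=0, draw]
REPEAT 3 [
  -- iteration 1/3 --
  LT 238: heading 0 -> 238
  LT 90: heading 238 -> 328
  -- iteration 2/3 --
  LT 238: heading 328 -> 206
  LT 90: heading 206 -> 296
  -- iteration 3/3 --
  LT 238: heading 296 -> 174
  LT 90: heading 174 -> 264
]
FD 14: (1,0) -> (-0.463,-13.923) [heading=264, draw]
RT 120: heading 264 -> 144
Final: pos=(-0.463,-13.923), heading=144, 2 segment(s) drawn
Waypoints (3 total):
(0, 0)
(1, 0)
(-0.463, -13.923)

Answer: (0, 0)
(1, 0)
(-0.463, -13.923)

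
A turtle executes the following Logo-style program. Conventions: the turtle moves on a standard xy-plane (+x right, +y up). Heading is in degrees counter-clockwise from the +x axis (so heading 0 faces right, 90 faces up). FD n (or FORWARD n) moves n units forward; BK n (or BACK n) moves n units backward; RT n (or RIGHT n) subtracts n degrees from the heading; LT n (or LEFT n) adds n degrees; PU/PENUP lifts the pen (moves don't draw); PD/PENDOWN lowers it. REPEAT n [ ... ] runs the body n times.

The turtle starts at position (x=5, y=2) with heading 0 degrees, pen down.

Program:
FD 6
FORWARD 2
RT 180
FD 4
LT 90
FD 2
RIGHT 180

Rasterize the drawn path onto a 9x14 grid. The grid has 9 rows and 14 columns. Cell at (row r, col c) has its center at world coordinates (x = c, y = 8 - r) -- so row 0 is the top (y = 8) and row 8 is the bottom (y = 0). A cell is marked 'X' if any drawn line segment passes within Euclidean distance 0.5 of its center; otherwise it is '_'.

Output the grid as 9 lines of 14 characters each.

Answer: ______________
______________
______________
______________
______________
______________
_____XXXXXXXXX
_________X____
_________X____

Derivation:
Segment 0: (5,2) -> (11,2)
Segment 1: (11,2) -> (13,2)
Segment 2: (13,2) -> (9,2)
Segment 3: (9,2) -> (9,-0)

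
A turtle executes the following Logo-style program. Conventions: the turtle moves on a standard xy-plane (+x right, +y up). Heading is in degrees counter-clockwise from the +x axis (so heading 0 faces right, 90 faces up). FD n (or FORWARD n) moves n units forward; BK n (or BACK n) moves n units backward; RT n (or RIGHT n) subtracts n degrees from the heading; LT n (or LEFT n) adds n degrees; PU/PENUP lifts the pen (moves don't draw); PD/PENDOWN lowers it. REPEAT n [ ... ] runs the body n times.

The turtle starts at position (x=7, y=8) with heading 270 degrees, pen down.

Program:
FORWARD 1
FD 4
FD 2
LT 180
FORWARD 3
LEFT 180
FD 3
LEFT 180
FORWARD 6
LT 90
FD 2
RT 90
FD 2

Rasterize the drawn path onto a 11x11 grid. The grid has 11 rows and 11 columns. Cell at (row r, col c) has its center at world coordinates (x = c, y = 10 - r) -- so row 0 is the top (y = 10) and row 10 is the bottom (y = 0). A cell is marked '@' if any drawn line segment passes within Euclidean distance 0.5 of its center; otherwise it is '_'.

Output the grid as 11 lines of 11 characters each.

Segment 0: (7,8) -> (7,7)
Segment 1: (7,7) -> (7,3)
Segment 2: (7,3) -> (7,1)
Segment 3: (7,1) -> (7,4)
Segment 4: (7,4) -> (7,1)
Segment 5: (7,1) -> (7,7)
Segment 6: (7,7) -> (5,7)
Segment 7: (5,7) -> (5,9)

Answer: ___________
_____@_____
_____@_@___
_____@@@___
_______@___
_______@___
_______@___
_______@___
_______@___
_______@___
___________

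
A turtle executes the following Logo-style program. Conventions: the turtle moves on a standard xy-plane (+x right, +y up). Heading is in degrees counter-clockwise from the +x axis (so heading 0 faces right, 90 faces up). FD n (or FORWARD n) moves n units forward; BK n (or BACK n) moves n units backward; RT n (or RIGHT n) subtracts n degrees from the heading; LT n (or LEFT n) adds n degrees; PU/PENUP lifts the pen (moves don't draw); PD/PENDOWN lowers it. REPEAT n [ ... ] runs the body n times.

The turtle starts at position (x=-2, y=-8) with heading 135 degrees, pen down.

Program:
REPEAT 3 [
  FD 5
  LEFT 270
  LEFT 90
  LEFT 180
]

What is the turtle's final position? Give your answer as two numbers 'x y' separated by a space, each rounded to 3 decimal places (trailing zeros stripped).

Answer: -5.536 -4.464

Derivation:
Executing turtle program step by step:
Start: pos=(-2,-8), heading=135, pen down
REPEAT 3 [
  -- iteration 1/3 --
  FD 5: (-2,-8) -> (-5.536,-4.464) [heading=135, draw]
  LT 270: heading 135 -> 45
  LT 90: heading 45 -> 135
  LT 180: heading 135 -> 315
  -- iteration 2/3 --
  FD 5: (-5.536,-4.464) -> (-2,-8) [heading=315, draw]
  LT 270: heading 315 -> 225
  LT 90: heading 225 -> 315
  LT 180: heading 315 -> 135
  -- iteration 3/3 --
  FD 5: (-2,-8) -> (-5.536,-4.464) [heading=135, draw]
  LT 270: heading 135 -> 45
  LT 90: heading 45 -> 135
  LT 180: heading 135 -> 315
]
Final: pos=(-5.536,-4.464), heading=315, 3 segment(s) drawn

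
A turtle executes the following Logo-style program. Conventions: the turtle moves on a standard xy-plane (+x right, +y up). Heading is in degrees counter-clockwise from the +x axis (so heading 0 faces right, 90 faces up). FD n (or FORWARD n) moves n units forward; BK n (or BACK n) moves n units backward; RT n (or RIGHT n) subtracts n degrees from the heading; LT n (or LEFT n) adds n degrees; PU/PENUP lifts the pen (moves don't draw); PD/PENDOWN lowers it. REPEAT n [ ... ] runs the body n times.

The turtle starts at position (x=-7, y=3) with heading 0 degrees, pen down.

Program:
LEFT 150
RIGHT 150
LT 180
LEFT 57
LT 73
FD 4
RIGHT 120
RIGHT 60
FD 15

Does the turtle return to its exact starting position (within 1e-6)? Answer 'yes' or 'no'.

Answer: no

Derivation:
Executing turtle program step by step:
Start: pos=(-7,3), heading=0, pen down
LT 150: heading 0 -> 150
RT 150: heading 150 -> 0
LT 180: heading 0 -> 180
LT 57: heading 180 -> 237
LT 73: heading 237 -> 310
FD 4: (-7,3) -> (-4.429,-0.064) [heading=310, draw]
RT 120: heading 310 -> 190
RT 60: heading 190 -> 130
FD 15: (-4.429,-0.064) -> (-14.071,11.426) [heading=130, draw]
Final: pos=(-14.071,11.426), heading=130, 2 segment(s) drawn

Start position: (-7, 3)
Final position: (-14.071, 11.426)
Distance = 11; >= 1e-6 -> NOT closed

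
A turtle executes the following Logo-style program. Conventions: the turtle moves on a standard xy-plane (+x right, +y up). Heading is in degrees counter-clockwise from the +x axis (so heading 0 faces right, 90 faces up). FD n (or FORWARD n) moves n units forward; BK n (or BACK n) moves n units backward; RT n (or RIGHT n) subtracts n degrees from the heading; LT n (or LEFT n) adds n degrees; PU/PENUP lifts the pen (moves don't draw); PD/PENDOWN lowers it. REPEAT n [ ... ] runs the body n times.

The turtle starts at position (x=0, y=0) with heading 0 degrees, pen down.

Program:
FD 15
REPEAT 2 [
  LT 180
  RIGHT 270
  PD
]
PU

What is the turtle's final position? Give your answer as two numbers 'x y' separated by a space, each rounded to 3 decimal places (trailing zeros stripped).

Answer: 15 0

Derivation:
Executing turtle program step by step:
Start: pos=(0,0), heading=0, pen down
FD 15: (0,0) -> (15,0) [heading=0, draw]
REPEAT 2 [
  -- iteration 1/2 --
  LT 180: heading 0 -> 180
  RT 270: heading 180 -> 270
  PD: pen down
  -- iteration 2/2 --
  LT 180: heading 270 -> 90
  RT 270: heading 90 -> 180
  PD: pen down
]
PU: pen up
Final: pos=(15,0), heading=180, 1 segment(s) drawn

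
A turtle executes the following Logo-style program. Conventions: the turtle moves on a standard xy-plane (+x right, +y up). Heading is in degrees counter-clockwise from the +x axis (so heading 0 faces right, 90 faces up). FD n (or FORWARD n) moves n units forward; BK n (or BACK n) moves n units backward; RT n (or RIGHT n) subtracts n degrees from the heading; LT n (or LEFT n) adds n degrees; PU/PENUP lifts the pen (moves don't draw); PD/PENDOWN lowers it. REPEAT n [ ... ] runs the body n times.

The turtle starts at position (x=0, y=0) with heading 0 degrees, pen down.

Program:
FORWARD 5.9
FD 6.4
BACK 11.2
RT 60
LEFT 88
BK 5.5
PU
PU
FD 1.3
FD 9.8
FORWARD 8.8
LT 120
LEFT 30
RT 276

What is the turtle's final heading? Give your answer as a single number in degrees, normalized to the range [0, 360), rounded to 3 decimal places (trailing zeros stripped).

Answer: 262

Derivation:
Executing turtle program step by step:
Start: pos=(0,0), heading=0, pen down
FD 5.9: (0,0) -> (5.9,0) [heading=0, draw]
FD 6.4: (5.9,0) -> (12.3,0) [heading=0, draw]
BK 11.2: (12.3,0) -> (1.1,0) [heading=0, draw]
RT 60: heading 0 -> 300
LT 88: heading 300 -> 28
BK 5.5: (1.1,0) -> (-3.756,-2.582) [heading=28, draw]
PU: pen up
PU: pen up
FD 1.3: (-3.756,-2.582) -> (-2.608,-1.972) [heading=28, move]
FD 9.8: (-2.608,-1.972) -> (6.045,2.629) [heading=28, move]
FD 8.8: (6.045,2.629) -> (13.814,6.76) [heading=28, move]
LT 120: heading 28 -> 148
LT 30: heading 148 -> 178
RT 276: heading 178 -> 262
Final: pos=(13.814,6.76), heading=262, 4 segment(s) drawn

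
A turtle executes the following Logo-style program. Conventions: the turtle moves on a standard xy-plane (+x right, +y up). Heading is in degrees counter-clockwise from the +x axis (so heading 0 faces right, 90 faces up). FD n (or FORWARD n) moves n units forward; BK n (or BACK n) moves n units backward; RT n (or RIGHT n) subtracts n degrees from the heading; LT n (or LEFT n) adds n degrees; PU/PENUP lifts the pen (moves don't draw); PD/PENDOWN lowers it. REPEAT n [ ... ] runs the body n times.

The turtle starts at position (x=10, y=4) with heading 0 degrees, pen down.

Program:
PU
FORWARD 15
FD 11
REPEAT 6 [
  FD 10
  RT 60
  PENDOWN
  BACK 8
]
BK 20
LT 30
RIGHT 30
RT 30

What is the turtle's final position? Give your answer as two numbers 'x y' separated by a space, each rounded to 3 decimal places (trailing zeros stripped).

Answer: 16 4

Derivation:
Executing turtle program step by step:
Start: pos=(10,4), heading=0, pen down
PU: pen up
FD 15: (10,4) -> (25,4) [heading=0, move]
FD 11: (25,4) -> (36,4) [heading=0, move]
REPEAT 6 [
  -- iteration 1/6 --
  FD 10: (36,4) -> (46,4) [heading=0, move]
  RT 60: heading 0 -> 300
  PD: pen down
  BK 8: (46,4) -> (42,10.928) [heading=300, draw]
  -- iteration 2/6 --
  FD 10: (42,10.928) -> (47,2.268) [heading=300, draw]
  RT 60: heading 300 -> 240
  PD: pen down
  BK 8: (47,2.268) -> (51,9.196) [heading=240, draw]
  -- iteration 3/6 --
  FD 10: (51,9.196) -> (46,0.536) [heading=240, draw]
  RT 60: heading 240 -> 180
  PD: pen down
  BK 8: (46,0.536) -> (54,0.536) [heading=180, draw]
  -- iteration 4/6 --
  FD 10: (54,0.536) -> (44,0.536) [heading=180, draw]
  RT 60: heading 180 -> 120
  PD: pen down
  BK 8: (44,0.536) -> (48,-6.392) [heading=120, draw]
  -- iteration 5/6 --
  FD 10: (48,-6.392) -> (43,2.268) [heading=120, draw]
  RT 60: heading 120 -> 60
  PD: pen down
  BK 8: (43,2.268) -> (39,-4.66) [heading=60, draw]
  -- iteration 6/6 --
  FD 10: (39,-4.66) -> (44,4) [heading=60, draw]
  RT 60: heading 60 -> 0
  PD: pen down
  BK 8: (44,4) -> (36,4) [heading=0, draw]
]
BK 20: (36,4) -> (16,4) [heading=0, draw]
LT 30: heading 0 -> 30
RT 30: heading 30 -> 0
RT 30: heading 0 -> 330
Final: pos=(16,4), heading=330, 12 segment(s) drawn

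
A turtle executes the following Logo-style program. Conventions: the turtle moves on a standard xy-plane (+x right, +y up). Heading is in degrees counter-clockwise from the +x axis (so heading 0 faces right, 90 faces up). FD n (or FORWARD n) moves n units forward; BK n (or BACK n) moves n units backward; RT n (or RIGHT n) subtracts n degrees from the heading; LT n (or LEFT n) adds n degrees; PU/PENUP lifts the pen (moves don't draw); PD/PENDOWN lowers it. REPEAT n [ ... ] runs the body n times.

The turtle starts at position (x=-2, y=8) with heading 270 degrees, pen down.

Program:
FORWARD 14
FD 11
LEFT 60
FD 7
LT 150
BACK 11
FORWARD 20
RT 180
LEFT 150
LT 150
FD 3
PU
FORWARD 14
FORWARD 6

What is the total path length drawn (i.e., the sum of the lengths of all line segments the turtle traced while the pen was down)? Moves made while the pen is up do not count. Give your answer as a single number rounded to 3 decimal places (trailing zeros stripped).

Answer: 66

Derivation:
Executing turtle program step by step:
Start: pos=(-2,8), heading=270, pen down
FD 14: (-2,8) -> (-2,-6) [heading=270, draw]
FD 11: (-2,-6) -> (-2,-17) [heading=270, draw]
LT 60: heading 270 -> 330
FD 7: (-2,-17) -> (4.062,-20.5) [heading=330, draw]
LT 150: heading 330 -> 120
BK 11: (4.062,-20.5) -> (9.562,-30.026) [heading=120, draw]
FD 20: (9.562,-30.026) -> (-0.438,-12.706) [heading=120, draw]
RT 180: heading 120 -> 300
LT 150: heading 300 -> 90
LT 150: heading 90 -> 240
FD 3: (-0.438,-12.706) -> (-1.938,-15.304) [heading=240, draw]
PU: pen up
FD 14: (-1.938,-15.304) -> (-8.938,-27.428) [heading=240, move]
FD 6: (-8.938,-27.428) -> (-11.938,-32.624) [heading=240, move]
Final: pos=(-11.938,-32.624), heading=240, 6 segment(s) drawn

Segment lengths:
  seg 1: (-2,8) -> (-2,-6), length = 14
  seg 2: (-2,-6) -> (-2,-17), length = 11
  seg 3: (-2,-17) -> (4.062,-20.5), length = 7
  seg 4: (4.062,-20.5) -> (9.562,-30.026), length = 11
  seg 5: (9.562,-30.026) -> (-0.438,-12.706), length = 20
  seg 6: (-0.438,-12.706) -> (-1.938,-15.304), length = 3
Total = 66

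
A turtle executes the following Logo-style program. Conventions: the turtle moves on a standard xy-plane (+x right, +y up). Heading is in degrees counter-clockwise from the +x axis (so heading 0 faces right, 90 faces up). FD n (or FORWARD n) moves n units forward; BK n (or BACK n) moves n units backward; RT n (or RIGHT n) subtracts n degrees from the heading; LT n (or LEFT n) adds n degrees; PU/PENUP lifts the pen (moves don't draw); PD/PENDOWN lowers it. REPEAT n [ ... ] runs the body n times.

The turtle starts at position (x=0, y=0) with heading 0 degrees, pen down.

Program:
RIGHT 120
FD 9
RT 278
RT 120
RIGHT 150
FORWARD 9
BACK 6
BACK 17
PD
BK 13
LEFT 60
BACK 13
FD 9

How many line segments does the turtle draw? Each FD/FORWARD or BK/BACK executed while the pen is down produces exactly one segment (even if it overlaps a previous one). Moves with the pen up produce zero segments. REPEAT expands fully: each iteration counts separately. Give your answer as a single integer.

Executing turtle program step by step:
Start: pos=(0,0), heading=0, pen down
RT 120: heading 0 -> 240
FD 9: (0,0) -> (-4.5,-7.794) [heading=240, draw]
RT 278: heading 240 -> 322
RT 120: heading 322 -> 202
RT 150: heading 202 -> 52
FD 9: (-4.5,-7.794) -> (1.041,-0.702) [heading=52, draw]
BK 6: (1.041,-0.702) -> (-2.653,-5.43) [heading=52, draw]
BK 17: (-2.653,-5.43) -> (-13.119,-18.826) [heading=52, draw]
PD: pen down
BK 13: (-13.119,-18.826) -> (-21.123,-29.071) [heading=52, draw]
LT 60: heading 52 -> 112
BK 13: (-21.123,-29.071) -> (-16.253,-41.124) [heading=112, draw]
FD 9: (-16.253,-41.124) -> (-19.624,-32.779) [heading=112, draw]
Final: pos=(-19.624,-32.779), heading=112, 7 segment(s) drawn
Segments drawn: 7

Answer: 7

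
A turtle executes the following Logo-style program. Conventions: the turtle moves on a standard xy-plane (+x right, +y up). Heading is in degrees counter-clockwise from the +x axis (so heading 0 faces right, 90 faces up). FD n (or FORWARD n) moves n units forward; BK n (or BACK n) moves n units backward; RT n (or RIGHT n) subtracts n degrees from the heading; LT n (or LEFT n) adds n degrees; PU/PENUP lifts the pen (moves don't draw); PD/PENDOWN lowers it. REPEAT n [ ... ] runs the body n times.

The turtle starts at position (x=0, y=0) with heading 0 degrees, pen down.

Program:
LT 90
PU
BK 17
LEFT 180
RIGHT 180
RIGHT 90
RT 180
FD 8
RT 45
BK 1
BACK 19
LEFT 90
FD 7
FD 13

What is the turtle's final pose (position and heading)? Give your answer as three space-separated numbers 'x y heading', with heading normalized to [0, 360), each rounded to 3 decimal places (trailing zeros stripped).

Answer: -8 -45.284 225

Derivation:
Executing turtle program step by step:
Start: pos=(0,0), heading=0, pen down
LT 90: heading 0 -> 90
PU: pen up
BK 17: (0,0) -> (0,-17) [heading=90, move]
LT 180: heading 90 -> 270
RT 180: heading 270 -> 90
RT 90: heading 90 -> 0
RT 180: heading 0 -> 180
FD 8: (0,-17) -> (-8,-17) [heading=180, move]
RT 45: heading 180 -> 135
BK 1: (-8,-17) -> (-7.293,-17.707) [heading=135, move]
BK 19: (-7.293,-17.707) -> (6.142,-31.142) [heading=135, move]
LT 90: heading 135 -> 225
FD 7: (6.142,-31.142) -> (1.192,-36.092) [heading=225, move]
FD 13: (1.192,-36.092) -> (-8,-45.284) [heading=225, move]
Final: pos=(-8,-45.284), heading=225, 0 segment(s) drawn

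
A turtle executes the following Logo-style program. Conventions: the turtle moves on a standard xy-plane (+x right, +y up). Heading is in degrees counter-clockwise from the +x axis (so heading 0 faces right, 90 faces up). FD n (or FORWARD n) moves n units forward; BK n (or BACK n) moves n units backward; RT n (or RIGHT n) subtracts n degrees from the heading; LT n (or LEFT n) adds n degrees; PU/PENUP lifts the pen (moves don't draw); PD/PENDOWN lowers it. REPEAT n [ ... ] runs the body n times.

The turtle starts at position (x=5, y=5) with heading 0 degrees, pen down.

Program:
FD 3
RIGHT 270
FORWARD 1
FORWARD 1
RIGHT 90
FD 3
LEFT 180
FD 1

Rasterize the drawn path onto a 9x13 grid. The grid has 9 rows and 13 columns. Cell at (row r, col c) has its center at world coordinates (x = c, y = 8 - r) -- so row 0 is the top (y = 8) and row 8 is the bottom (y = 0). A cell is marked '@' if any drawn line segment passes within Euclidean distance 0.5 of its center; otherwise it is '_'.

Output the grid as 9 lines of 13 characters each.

Answer: _____________
________@@@@_
________@____
_____@@@@____
_____________
_____________
_____________
_____________
_____________

Derivation:
Segment 0: (5,5) -> (8,5)
Segment 1: (8,5) -> (8,6)
Segment 2: (8,6) -> (8,7)
Segment 3: (8,7) -> (11,7)
Segment 4: (11,7) -> (10,7)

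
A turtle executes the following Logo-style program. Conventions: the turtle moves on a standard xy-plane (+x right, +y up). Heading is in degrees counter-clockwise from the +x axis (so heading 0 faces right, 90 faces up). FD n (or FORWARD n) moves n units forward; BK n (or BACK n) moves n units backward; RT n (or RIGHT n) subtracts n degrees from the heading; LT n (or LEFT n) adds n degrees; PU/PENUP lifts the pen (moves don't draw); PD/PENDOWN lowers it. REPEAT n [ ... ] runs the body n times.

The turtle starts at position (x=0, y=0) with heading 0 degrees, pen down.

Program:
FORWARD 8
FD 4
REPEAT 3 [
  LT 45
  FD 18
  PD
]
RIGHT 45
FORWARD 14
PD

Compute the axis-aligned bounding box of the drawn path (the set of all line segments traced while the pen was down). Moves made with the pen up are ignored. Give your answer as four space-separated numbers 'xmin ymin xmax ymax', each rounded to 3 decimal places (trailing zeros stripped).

Executing turtle program step by step:
Start: pos=(0,0), heading=0, pen down
FD 8: (0,0) -> (8,0) [heading=0, draw]
FD 4: (8,0) -> (12,0) [heading=0, draw]
REPEAT 3 [
  -- iteration 1/3 --
  LT 45: heading 0 -> 45
  FD 18: (12,0) -> (24.728,12.728) [heading=45, draw]
  PD: pen down
  -- iteration 2/3 --
  LT 45: heading 45 -> 90
  FD 18: (24.728,12.728) -> (24.728,30.728) [heading=90, draw]
  PD: pen down
  -- iteration 3/3 --
  LT 45: heading 90 -> 135
  FD 18: (24.728,30.728) -> (12,43.456) [heading=135, draw]
  PD: pen down
]
RT 45: heading 135 -> 90
FD 14: (12,43.456) -> (12,57.456) [heading=90, draw]
PD: pen down
Final: pos=(12,57.456), heading=90, 6 segment(s) drawn

Segment endpoints: x in {0, 8, 12, 12, 24.728}, y in {0, 12.728, 30.728, 43.456, 57.456}
xmin=0, ymin=0, xmax=24.728, ymax=57.456

Answer: 0 0 24.728 57.456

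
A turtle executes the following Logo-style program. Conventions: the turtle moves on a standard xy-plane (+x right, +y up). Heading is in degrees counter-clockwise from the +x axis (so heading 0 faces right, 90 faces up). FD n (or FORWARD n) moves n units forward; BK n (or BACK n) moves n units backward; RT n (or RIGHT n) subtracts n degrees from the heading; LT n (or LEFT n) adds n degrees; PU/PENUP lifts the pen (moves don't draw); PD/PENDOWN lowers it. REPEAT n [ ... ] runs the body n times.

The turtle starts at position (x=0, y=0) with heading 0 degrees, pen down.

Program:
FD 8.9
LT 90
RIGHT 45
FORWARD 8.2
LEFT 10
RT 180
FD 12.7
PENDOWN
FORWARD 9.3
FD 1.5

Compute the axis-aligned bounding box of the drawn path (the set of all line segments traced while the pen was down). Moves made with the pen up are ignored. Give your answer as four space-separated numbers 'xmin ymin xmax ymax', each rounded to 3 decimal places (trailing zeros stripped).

Executing turtle program step by step:
Start: pos=(0,0), heading=0, pen down
FD 8.9: (0,0) -> (8.9,0) [heading=0, draw]
LT 90: heading 0 -> 90
RT 45: heading 90 -> 45
FD 8.2: (8.9,0) -> (14.698,5.798) [heading=45, draw]
LT 10: heading 45 -> 55
RT 180: heading 55 -> 235
FD 12.7: (14.698,5.798) -> (7.414,-4.605) [heading=235, draw]
PD: pen down
FD 9.3: (7.414,-4.605) -> (2.08,-12.223) [heading=235, draw]
FD 1.5: (2.08,-12.223) -> (1.219,-13.452) [heading=235, draw]
Final: pos=(1.219,-13.452), heading=235, 5 segment(s) drawn

Segment endpoints: x in {0, 1.219, 2.08, 7.414, 8.9, 14.698}, y in {-13.452, -12.223, -4.605, 0, 5.798}
xmin=0, ymin=-13.452, xmax=14.698, ymax=5.798

Answer: 0 -13.452 14.698 5.798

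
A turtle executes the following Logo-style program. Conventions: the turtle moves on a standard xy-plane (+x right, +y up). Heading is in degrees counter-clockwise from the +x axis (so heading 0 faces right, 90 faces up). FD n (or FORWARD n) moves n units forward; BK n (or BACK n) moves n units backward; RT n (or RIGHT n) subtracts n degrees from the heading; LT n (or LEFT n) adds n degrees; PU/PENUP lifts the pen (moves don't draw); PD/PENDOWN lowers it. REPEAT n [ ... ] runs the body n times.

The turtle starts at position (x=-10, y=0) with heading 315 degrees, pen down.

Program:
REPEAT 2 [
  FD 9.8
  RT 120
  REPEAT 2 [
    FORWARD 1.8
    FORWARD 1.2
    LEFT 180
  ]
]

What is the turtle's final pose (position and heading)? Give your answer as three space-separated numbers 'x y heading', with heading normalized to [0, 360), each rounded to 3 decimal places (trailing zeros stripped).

Answer: -12.536 -9.466 75

Derivation:
Executing turtle program step by step:
Start: pos=(-10,0), heading=315, pen down
REPEAT 2 [
  -- iteration 1/2 --
  FD 9.8: (-10,0) -> (-3.07,-6.93) [heading=315, draw]
  RT 120: heading 315 -> 195
  REPEAT 2 [
    -- iteration 1/2 --
    FD 1.8: (-3.07,-6.93) -> (-4.809,-7.396) [heading=195, draw]
    FD 1.2: (-4.809,-7.396) -> (-5.968,-7.706) [heading=195, draw]
    LT 180: heading 195 -> 15
    -- iteration 2/2 --
    FD 1.8: (-5.968,-7.706) -> (-4.229,-7.24) [heading=15, draw]
    FD 1.2: (-4.229,-7.24) -> (-3.07,-6.93) [heading=15, draw]
    LT 180: heading 15 -> 195
  ]
  -- iteration 2/2 --
  FD 9.8: (-3.07,-6.93) -> (-12.536,-9.466) [heading=195, draw]
  RT 120: heading 195 -> 75
  REPEAT 2 [
    -- iteration 1/2 --
    FD 1.8: (-12.536,-9.466) -> (-12.071,-7.727) [heading=75, draw]
    FD 1.2: (-12.071,-7.727) -> (-11.76,-6.568) [heading=75, draw]
    LT 180: heading 75 -> 255
    -- iteration 2/2 --
    FD 1.8: (-11.76,-6.568) -> (-12.226,-8.307) [heading=255, draw]
    FD 1.2: (-12.226,-8.307) -> (-12.536,-9.466) [heading=255, draw]
    LT 180: heading 255 -> 75
  ]
]
Final: pos=(-12.536,-9.466), heading=75, 10 segment(s) drawn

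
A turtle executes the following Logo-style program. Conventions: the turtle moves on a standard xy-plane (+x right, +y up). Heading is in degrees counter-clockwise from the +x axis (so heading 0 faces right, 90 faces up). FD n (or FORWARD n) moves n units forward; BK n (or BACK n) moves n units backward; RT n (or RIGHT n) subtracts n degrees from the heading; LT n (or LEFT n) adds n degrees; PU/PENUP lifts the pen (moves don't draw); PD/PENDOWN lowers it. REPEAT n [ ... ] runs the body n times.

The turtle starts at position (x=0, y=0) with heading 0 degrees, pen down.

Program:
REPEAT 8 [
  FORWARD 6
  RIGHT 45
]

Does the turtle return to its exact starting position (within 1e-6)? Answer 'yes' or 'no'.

Answer: yes

Derivation:
Executing turtle program step by step:
Start: pos=(0,0), heading=0, pen down
REPEAT 8 [
  -- iteration 1/8 --
  FD 6: (0,0) -> (6,0) [heading=0, draw]
  RT 45: heading 0 -> 315
  -- iteration 2/8 --
  FD 6: (6,0) -> (10.243,-4.243) [heading=315, draw]
  RT 45: heading 315 -> 270
  -- iteration 3/8 --
  FD 6: (10.243,-4.243) -> (10.243,-10.243) [heading=270, draw]
  RT 45: heading 270 -> 225
  -- iteration 4/8 --
  FD 6: (10.243,-10.243) -> (6,-14.485) [heading=225, draw]
  RT 45: heading 225 -> 180
  -- iteration 5/8 --
  FD 6: (6,-14.485) -> (0,-14.485) [heading=180, draw]
  RT 45: heading 180 -> 135
  -- iteration 6/8 --
  FD 6: (0,-14.485) -> (-4.243,-10.243) [heading=135, draw]
  RT 45: heading 135 -> 90
  -- iteration 7/8 --
  FD 6: (-4.243,-10.243) -> (-4.243,-4.243) [heading=90, draw]
  RT 45: heading 90 -> 45
  -- iteration 8/8 --
  FD 6: (-4.243,-4.243) -> (0,0) [heading=45, draw]
  RT 45: heading 45 -> 0
]
Final: pos=(0,0), heading=0, 8 segment(s) drawn

Start position: (0, 0)
Final position: (0, 0)
Distance = 0; < 1e-6 -> CLOSED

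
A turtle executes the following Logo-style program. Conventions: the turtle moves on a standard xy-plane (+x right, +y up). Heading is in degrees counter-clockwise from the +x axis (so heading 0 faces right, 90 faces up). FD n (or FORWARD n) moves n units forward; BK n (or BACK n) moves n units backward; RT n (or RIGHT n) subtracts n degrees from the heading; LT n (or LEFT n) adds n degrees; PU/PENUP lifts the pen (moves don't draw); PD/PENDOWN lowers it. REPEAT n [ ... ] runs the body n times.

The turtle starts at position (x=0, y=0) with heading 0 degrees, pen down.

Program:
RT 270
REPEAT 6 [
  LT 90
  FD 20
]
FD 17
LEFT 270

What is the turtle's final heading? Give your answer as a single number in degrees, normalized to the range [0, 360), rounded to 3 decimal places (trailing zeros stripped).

Answer: 180

Derivation:
Executing turtle program step by step:
Start: pos=(0,0), heading=0, pen down
RT 270: heading 0 -> 90
REPEAT 6 [
  -- iteration 1/6 --
  LT 90: heading 90 -> 180
  FD 20: (0,0) -> (-20,0) [heading=180, draw]
  -- iteration 2/6 --
  LT 90: heading 180 -> 270
  FD 20: (-20,0) -> (-20,-20) [heading=270, draw]
  -- iteration 3/6 --
  LT 90: heading 270 -> 0
  FD 20: (-20,-20) -> (0,-20) [heading=0, draw]
  -- iteration 4/6 --
  LT 90: heading 0 -> 90
  FD 20: (0,-20) -> (0,0) [heading=90, draw]
  -- iteration 5/6 --
  LT 90: heading 90 -> 180
  FD 20: (0,0) -> (-20,0) [heading=180, draw]
  -- iteration 6/6 --
  LT 90: heading 180 -> 270
  FD 20: (-20,0) -> (-20,-20) [heading=270, draw]
]
FD 17: (-20,-20) -> (-20,-37) [heading=270, draw]
LT 270: heading 270 -> 180
Final: pos=(-20,-37), heading=180, 7 segment(s) drawn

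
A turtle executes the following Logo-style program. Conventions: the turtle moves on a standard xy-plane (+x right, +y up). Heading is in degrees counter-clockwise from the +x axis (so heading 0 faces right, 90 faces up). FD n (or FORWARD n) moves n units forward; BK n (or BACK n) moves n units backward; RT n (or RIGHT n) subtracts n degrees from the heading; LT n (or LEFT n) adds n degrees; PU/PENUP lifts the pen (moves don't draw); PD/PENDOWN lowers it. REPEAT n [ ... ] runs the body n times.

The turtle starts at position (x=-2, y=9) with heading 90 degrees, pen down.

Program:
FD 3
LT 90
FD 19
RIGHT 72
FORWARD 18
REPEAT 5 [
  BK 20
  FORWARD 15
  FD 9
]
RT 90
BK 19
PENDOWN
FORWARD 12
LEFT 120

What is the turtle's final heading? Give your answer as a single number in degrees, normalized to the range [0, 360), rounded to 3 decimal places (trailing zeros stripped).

Executing turtle program step by step:
Start: pos=(-2,9), heading=90, pen down
FD 3: (-2,9) -> (-2,12) [heading=90, draw]
LT 90: heading 90 -> 180
FD 19: (-2,12) -> (-21,12) [heading=180, draw]
RT 72: heading 180 -> 108
FD 18: (-21,12) -> (-26.562,29.119) [heading=108, draw]
REPEAT 5 [
  -- iteration 1/5 --
  BK 20: (-26.562,29.119) -> (-20.382,10.098) [heading=108, draw]
  FD 15: (-20.382,10.098) -> (-25.017,24.364) [heading=108, draw]
  FD 9: (-25.017,24.364) -> (-27.798,32.923) [heading=108, draw]
  -- iteration 2/5 --
  BK 20: (-27.798,32.923) -> (-21.618,13.902) [heading=108, draw]
  FD 15: (-21.618,13.902) -> (-26.253,28.168) [heading=108, draw]
  FD 9: (-26.253,28.168) -> (-29.034,36.727) [heading=108, draw]
  -- iteration 3/5 --
  BK 20: (-29.034,36.727) -> (-22.854,17.706) [heading=108, draw]
  FD 15: (-22.854,17.706) -> (-27.489,31.972) [heading=108, draw]
  FD 9: (-27.489,31.972) -> (-30.271,40.532) [heading=108, draw]
  -- iteration 4/5 --
  BK 20: (-30.271,40.532) -> (-24.09,21.511) [heading=108, draw]
  FD 15: (-24.09,21.511) -> (-28.725,35.776) [heading=108, draw]
  FD 9: (-28.725,35.776) -> (-31.507,44.336) [heading=108, draw]
  -- iteration 5/5 --
  BK 20: (-31.507,44.336) -> (-25.326,25.315) [heading=108, draw]
  FD 15: (-25.326,25.315) -> (-29.961,39.581) [heading=108, draw]
  FD 9: (-29.961,39.581) -> (-32.743,48.14) [heading=108, draw]
]
RT 90: heading 108 -> 18
BK 19: (-32.743,48.14) -> (-50.813,42.269) [heading=18, draw]
PD: pen down
FD 12: (-50.813,42.269) -> (-39.4,45.977) [heading=18, draw]
LT 120: heading 18 -> 138
Final: pos=(-39.4,45.977), heading=138, 20 segment(s) drawn

Answer: 138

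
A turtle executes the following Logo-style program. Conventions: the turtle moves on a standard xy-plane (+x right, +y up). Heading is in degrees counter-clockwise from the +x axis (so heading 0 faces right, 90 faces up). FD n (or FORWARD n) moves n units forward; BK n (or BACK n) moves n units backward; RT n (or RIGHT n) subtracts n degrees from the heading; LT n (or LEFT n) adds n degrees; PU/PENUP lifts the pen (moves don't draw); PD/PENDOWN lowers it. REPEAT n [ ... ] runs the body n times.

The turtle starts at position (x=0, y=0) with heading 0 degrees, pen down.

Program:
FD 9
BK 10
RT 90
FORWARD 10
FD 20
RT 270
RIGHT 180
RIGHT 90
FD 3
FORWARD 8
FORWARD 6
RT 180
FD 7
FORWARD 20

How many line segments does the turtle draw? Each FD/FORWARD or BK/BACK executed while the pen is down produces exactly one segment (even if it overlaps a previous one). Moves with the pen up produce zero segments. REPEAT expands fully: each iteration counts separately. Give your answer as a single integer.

Answer: 9

Derivation:
Executing turtle program step by step:
Start: pos=(0,0), heading=0, pen down
FD 9: (0,0) -> (9,0) [heading=0, draw]
BK 10: (9,0) -> (-1,0) [heading=0, draw]
RT 90: heading 0 -> 270
FD 10: (-1,0) -> (-1,-10) [heading=270, draw]
FD 20: (-1,-10) -> (-1,-30) [heading=270, draw]
RT 270: heading 270 -> 0
RT 180: heading 0 -> 180
RT 90: heading 180 -> 90
FD 3: (-1,-30) -> (-1,-27) [heading=90, draw]
FD 8: (-1,-27) -> (-1,-19) [heading=90, draw]
FD 6: (-1,-19) -> (-1,-13) [heading=90, draw]
RT 180: heading 90 -> 270
FD 7: (-1,-13) -> (-1,-20) [heading=270, draw]
FD 20: (-1,-20) -> (-1,-40) [heading=270, draw]
Final: pos=(-1,-40), heading=270, 9 segment(s) drawn
Segments drawn: 9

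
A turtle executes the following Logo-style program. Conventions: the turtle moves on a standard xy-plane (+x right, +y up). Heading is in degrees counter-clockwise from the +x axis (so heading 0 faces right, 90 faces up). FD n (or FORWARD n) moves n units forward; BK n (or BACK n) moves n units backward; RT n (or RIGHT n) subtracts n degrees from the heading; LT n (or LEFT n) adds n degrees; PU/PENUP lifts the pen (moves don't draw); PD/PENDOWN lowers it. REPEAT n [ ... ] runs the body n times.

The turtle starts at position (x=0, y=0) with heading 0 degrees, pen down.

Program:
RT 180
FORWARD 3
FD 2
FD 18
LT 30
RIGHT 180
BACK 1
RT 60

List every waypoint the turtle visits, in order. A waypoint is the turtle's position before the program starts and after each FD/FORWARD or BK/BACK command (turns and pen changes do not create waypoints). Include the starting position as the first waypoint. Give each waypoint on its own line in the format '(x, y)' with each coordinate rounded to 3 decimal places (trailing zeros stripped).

Answer: (0, 0)
(-3, 0)
(-5, 0)
(-23, 0)
(-23.866, -0.5)

Derivation:
Executing turtle program step by step:
Start: pos=(0,0), heading=0, pen down
RT 180: heading 0 -> 180
FD 3: (0,0) -> (-3,0) [heading=180, draw]
FD 2: (-3,0) -> (-5,0) [heading=180, draw]
FD 18: (-5,0) -> (-23,0) [heading=180, draw]
LT 30: heading 180 -> 210
RT 180: heading 210 -> 30
BK 1: (-23,0) -> (-23.866,-0.5) [heading=30, draw]
RT 60: heading 30 -> 330
Final: pos=(-23.866,-0.5), heading=330, 4 segment(s) drawn
Waypoints (5 total):
(0, 0)
(-3, 0)
(-5, 0)
(-23, 0)
(-23.866, -0.5)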